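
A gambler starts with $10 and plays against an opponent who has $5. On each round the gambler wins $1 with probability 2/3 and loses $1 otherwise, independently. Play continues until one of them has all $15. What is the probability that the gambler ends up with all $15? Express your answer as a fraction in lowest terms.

1056/1057

Let r = q/p = (1/3)/(2/3) = 1/2. The recurrence P(i) = p·P(i+1) + q·P(i−1) with P(0)=0, P(15)=1 gives P(i) = (1 − r^i)/(1 − r^15).
P(10) = (1 − (1/2)^10) / (1 − (1/2)^15) = 1056/1057.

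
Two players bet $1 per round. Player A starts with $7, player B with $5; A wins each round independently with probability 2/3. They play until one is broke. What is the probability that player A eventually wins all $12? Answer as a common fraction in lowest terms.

4064/4095

Let r = q/p = (1/3)/(2/3) = 1/2. The recurrence P(i) = p·P(i+1) + q·P(i−1) with P(0)=0, P(12)=1 gives P(i) = (1 − r^i)/(1 − r^12).
P(7) = (1 − (1/2)^7) / (1 − (1/2)^12) = 4064/4095.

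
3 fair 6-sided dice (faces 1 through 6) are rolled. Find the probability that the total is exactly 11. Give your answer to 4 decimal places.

0.1250

There are 6^3 = 216 equally likely outcomes.
The number of ordered 3-tuples from {1,…,6} summing to 11 is 27.
P(sum = 11) = 27/216 = 1/8 ≈ 0.1250.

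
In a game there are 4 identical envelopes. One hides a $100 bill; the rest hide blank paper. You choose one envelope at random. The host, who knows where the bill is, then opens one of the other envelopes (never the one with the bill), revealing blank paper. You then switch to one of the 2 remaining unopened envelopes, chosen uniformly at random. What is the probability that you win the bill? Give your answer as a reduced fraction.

3/8

Your original envelope holds the bill with probability 1/4, so the other 3 collectively hold it with probability 3/4.
The host can always find an empty envelope to open, so this doesn't change that 3/4; it is now spread over the 2 remaining unopened envelopes.
P(win by switching) = (3/4) · (1/2) = 3/8.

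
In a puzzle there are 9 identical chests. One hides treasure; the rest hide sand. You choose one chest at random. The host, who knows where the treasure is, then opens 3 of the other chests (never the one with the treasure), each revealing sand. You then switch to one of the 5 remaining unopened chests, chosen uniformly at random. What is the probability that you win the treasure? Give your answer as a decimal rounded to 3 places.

0.178

Your original chest holds the treasure with probability 1/9, so the other 8 collectively hold it with probability 8/9.
The host can always find 3 empty chests to open, so the reveals don't change that 8/9; it is now spread over the 5 remaining unopened chests.
P(win by switching) = (8/9) · (1/5) = 8/45 ≈ 0.178.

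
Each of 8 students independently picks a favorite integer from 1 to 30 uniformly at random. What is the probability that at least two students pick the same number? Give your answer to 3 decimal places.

0.640

It's easier to compute the probability that all 8 are distinct.
P(all distinct) = 30/30 · 29/30 · ··· · 23/30 ≈ 0.360.
So the probability of at least one match is 1 − 0.360 = 0.640.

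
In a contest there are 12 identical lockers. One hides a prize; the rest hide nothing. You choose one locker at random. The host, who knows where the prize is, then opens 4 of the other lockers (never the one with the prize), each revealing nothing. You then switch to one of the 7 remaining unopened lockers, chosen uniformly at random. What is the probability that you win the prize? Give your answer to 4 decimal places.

0.1310

Your original locker holds the prize with probability 1/12, so the other 11 collectively hold it with probability 11/12.
The host can always find 4 empty lockers to open, so the reveals don't change that 11/12; it is now spread over the 7 remaining unopened lockers.
P(win by switching) = (11/12) · (1/7) = 11/84 ≈ 0.1310.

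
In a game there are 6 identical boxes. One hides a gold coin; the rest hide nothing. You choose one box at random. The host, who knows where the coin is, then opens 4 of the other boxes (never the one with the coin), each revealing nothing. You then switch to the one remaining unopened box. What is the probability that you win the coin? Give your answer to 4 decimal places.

0.8333

Your original box holds the coin with probability 1/6, so the other 5 collectively hold it with probability 5/6.
The host can always find 4 empty boxes to open, so the reveals don't change that 5/6; it is now spread over the 1 remaining unopened box.
P(win by switching) = (5/6) · (1/1) = 5/6 ≈ 0.8333.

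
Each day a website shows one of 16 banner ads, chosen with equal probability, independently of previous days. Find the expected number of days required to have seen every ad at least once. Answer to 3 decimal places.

After i distinct types are collected, each trial gives a new one with probability (16−i)/16, so the expected wait for the next new type is 16/(16−i).
E = 16/16 + 16/15 + 16/14 + 16/13 + 16/12 + 16/11 + 16/10 + 16/9 + 16/8 + 16/7 + 16/6 + 16/5 + 16/4 + 16/3 + 16/2 + 16/1 = 2436559/45045 ≈ 54.092.

54.092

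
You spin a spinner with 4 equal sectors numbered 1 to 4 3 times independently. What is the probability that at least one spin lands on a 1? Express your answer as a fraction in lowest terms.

37/64

P(no spin lands on a 1) = (3/4)^3 = 27/64.
P(at least one) = 1 − 27/64 = 37/64.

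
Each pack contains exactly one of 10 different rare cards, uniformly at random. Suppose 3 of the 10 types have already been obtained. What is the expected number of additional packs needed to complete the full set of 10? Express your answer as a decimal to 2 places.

Starting from 3 distinct types, each trial gives a new one with probability (10−i)/10 when i types are held, so the wait for the next new type is 10/(10−i).
E = 10/7 + 10/6 + 10/5 + 10/4 + 10/3 + 10/2 + 10/1 = 363/14 ≈ 25.93.

25.93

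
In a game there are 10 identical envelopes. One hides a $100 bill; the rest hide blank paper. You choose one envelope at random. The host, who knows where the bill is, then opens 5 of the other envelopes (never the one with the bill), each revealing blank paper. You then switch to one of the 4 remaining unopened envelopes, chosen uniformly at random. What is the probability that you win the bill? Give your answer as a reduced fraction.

Your original envelope holds the bill with probability 1/10, so the other 9 collectively hold it with probability 9/10.
The host can always find 5 empty envelopes to open, so the reveals don't change that 9/10; it is now spread over the 4 remaining unopened envelopes.
P(win by switching) = (9/10) · (1/4) = 9/40.

9/40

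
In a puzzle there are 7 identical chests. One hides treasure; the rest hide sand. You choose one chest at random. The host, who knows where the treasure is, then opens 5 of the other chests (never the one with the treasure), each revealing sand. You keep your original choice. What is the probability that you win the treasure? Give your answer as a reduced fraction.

The host can always open 5 empty chests regardless of your choice, so the reveals give no information about your original chest.
P(win by staying) = 1/7.

1/7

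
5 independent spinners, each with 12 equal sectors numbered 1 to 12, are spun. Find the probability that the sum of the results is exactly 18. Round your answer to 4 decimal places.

There are 12^5 = 248832 equally likely outcomes.
The number of ordered 5-tuples from {1,…,12} summing to 18 is 2355.
P(sum = 18) = 2355/248832 = 785/82944 ≈ 0.0095.

0.0095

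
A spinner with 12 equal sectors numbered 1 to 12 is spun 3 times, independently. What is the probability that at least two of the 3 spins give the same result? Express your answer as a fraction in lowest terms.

P(all 3 different) = 12/12 · 11/12 · ··· · 10/12 = 55/72.
P(at least two equal) = 1 − 55/72 = 17/72.

17/72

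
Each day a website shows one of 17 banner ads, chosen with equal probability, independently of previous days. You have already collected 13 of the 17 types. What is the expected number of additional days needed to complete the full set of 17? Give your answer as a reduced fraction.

425/12

Starting from 13 distinct types, each trial gives a new one with probability (17−i)/17 when i types are held, so the wait for the next new type is 17/(17−i).
E = 17/4 + 17/3 + 17/2 + 17/1 = 425/12.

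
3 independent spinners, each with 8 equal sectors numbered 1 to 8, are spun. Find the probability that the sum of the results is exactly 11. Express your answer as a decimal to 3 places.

0.082

There are 8^3 = 512 equally likely outcomes.
The number of ordered 3-tuples from {1,…,8} summing to 11 is 42.
P(sum = 11) = 42/512 = 21/256 ≈ 0.082.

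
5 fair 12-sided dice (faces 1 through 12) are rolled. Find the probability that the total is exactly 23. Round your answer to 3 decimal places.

There are 12^5 = 248832 equally likely outcomes.
The number of ordered 5-tuples from {1,…,12} summing to 23 is 6265.
P(sum = 23) = 6265/248832 ≈ 0.025.

0.025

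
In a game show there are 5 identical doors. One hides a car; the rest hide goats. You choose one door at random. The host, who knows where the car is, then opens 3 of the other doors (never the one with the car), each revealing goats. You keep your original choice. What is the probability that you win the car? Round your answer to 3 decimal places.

0.200

The host can always open 3 empty doors regardless of your choice, so the reveals give no information about your original door.
P(win by staying) = 1/5 ≈ 0.200.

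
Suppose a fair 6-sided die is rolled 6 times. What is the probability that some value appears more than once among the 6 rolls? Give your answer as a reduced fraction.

P(all 6 different) = 6/6 · 5/6 · ··· · 1/6 = 5/324.
P(at least two equal) = 1 − 5/324 = 319/324.

319/324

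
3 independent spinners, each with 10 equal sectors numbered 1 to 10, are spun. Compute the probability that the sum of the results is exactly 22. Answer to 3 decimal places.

There are 10^3 = 1000 equally likely outcomes.
The number of ordered 3-tuples from {1,…,10} summing to 22 is 45.
P(sum = 22) = 45/1000 = 9/200 ≈ 0.045.

0.045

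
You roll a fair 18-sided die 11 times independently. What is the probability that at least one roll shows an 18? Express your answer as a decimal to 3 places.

P(no roll shows an 18) = (17/18)^11 ≈ 0.533.
P(at least one) = 1 − 0.533 = 0.467.

0.467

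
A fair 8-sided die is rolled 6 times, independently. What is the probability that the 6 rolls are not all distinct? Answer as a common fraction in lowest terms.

P(all 6 different) = 8/8 · 7/8 · ··· · 3/8 = 315/4096.
P(at least two equal) = 1 − 315/4096 = 3781/4096.

3781/4096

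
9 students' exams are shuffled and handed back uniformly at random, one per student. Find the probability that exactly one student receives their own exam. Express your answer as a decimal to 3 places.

0.368

Choose which one is fixed: C(9,1) = 9 ways.
The remaining 8 must have no fixed point: D(8) = 14833.
P = 9·14833/362880 = 2119/5760 ≈ 0.368.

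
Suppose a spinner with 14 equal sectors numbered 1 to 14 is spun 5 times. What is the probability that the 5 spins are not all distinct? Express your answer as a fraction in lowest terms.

2657/4802

P(all 5 different) = 14/14 · 13/14 · ··· · 10/14 = 2145/4802.
P(at least two equal) = 1 − 2145/4802 = 2657/4802.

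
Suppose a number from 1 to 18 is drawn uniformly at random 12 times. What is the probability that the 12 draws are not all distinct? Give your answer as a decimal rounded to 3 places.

P(all 12 different) = 18/18 · 17/18 · ··· · 7/18 ≈ 0.008.
P(at least two equal) = 1 − 0.008 = 0.992.

0.992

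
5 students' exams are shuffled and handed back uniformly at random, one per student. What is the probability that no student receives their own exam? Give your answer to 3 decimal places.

This is the derangement probability: permutations of 5 with no fixed point.
D(5) = 5! · (1 − 1/1! + 1/2! − ··· + (−1)^5/5!) = 44.
P = 44/120 = 11/30 ≈ 0.367.

0.367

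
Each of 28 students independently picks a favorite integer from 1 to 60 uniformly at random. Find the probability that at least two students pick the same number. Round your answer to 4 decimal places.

It's easier to compute the probability that all 28 are distinct.
P(all distinct) = 60/60 · 59/60 · ··· · 33/60 ≈ 0.0005.
So the probability of at least one match is 1 − 0.0005 = 0.9995.

0.9995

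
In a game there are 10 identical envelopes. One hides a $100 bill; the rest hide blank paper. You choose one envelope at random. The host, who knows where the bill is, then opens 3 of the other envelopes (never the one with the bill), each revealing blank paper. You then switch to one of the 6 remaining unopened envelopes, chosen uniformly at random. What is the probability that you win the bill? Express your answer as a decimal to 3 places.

0.150

Your original envelope holds the bill with probability 1/10, so the other 9 collectively hold it with probability 9/10.
The host can always find 3 empty envelopes to open, so the reveals don't change that 9/10; it is now spread over the 6 remaining unopened envelopes.
P(win by switching) = (9/10) · (1/6) = 3/20 ≈ 0.150.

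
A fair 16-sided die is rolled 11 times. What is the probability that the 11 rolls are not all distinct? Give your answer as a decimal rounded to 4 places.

0.9901

P(all 11 different) = 16/16 · 15/16 · ··· · 6/16 ≈ 0.0099.
P(at least two equal) = 1 − 0.0099 = 0.9901.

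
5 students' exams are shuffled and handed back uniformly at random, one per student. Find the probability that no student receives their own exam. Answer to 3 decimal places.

0.367

This is the derangement probability: permutations of 5 with no fixed point.
D(5) = 5! · (1 − 1/1! + 1/2! − ··· + (−1)^5/5!) = 44.
P = 44/120 = 11/30 ≈ 0.367.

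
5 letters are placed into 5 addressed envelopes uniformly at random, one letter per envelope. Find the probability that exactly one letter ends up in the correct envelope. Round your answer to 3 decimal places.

0.375

Choose which one is fixed: C(5,1) = 5 ways.
The remaining 4 must have no fixed point: D(4) = 9.
P = 5·9/120 = 3/8 ≈ 0.375.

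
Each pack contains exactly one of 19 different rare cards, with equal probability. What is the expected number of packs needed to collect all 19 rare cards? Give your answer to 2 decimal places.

After i distinct types are collected, each trial gives a new one with probability (19−i)/19, so the expected wait for the next new type is 19/(19−i).
E = 19/19 + 19/18 + 19/17 + 19/16 + 19/15 + 19/14 + 19/13 + 19/12 + 19/11 + 19/10 + 19/9 + 19/8 + 19/7 + 19/6 + 19/5 + 19/4 + 19/3 + 19/2 + 19/1 = 275295799/4084080 ≈ 67.41.

67.41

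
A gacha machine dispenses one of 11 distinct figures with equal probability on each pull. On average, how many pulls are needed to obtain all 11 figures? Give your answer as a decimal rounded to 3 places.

33.219

After i distinct types are collected, each trial gives a new one with probability (11−i)/11, so the expected wait for the next new type is 11/(11−i).
E = 11/11 + 11/10 + 11/9 + 11/8 + 11/7 + 11/6 + 11/5 + 11/4 + 11/3 + 11/2 + 11/1 = 83711/2520 ≈ 33.219.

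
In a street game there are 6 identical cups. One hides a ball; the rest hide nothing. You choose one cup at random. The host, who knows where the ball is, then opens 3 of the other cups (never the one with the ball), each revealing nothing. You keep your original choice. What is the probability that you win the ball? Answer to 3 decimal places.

0.167

The host can always open 3 empty cups regardless of your choice, so the reveals give no information about your original cup.
P(win by staying) = 1/6 ≈ 0.167.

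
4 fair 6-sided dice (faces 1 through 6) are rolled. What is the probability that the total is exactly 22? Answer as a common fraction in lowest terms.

There are 6^4 = 1296 equally likely outcomes.
The number of ordered 4-tuples from {1,…,6} summing to 22 is 10.
P(sum = 22) = 10/1296 = 5/648.

5/648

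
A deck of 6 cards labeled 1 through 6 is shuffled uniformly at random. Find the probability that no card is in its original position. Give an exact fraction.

This is the derangement probability: permutations of 6 with no fixed point.
D(6) = 6! · (1 − 1/1! + 1/2! − ··· + (−1)^6/6!) = 265.
P = 265/720 = 53/144.

53/144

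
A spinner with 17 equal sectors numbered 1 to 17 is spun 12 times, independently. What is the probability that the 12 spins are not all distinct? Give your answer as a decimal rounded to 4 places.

0.9949

P(all 12 different) = 17/17 · 16/17 · ··· · 6/17 ≈ 0.0051.
P(at least two equal) = 1 − 0.0051 = 0.9949.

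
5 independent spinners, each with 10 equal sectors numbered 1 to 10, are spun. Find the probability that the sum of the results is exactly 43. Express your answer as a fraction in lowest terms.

There are 10^5 = 100000 equally likely outcomes.
The number of ordered 5-tuples from {1,…,10} summing to 43 is 330.
P(sum = 43) = 330/100000 = 33/10000.

33/10000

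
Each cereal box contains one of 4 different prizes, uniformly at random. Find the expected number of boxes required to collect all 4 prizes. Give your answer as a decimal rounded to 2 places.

After i distinct types are collected, each trial gives a new one with probability (4−i)/4, so the expected wait for the next new type is 4/(4−i).
E = 4/4 + 4/3 + 4/2 + 4/1 = 25/3 ≈ 8.33.

8.33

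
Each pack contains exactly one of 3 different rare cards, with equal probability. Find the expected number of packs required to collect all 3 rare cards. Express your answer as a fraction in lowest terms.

After i distinct types are collected, each trial gives a new one with probability (3−i)/3, so the expected wait for the next new type is 3/(3−i).
E = 3/3 + 3/2 + 3/1 = 11/2.

11/2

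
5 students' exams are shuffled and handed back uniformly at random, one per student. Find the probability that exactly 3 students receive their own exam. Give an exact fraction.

1/12

Choose which 3 of the 5 are fixed: C(5,3) = 10 ways.
The remaining 2 must have no fixed point: D(2) = 1.
P = 10·1/120 = 1/12.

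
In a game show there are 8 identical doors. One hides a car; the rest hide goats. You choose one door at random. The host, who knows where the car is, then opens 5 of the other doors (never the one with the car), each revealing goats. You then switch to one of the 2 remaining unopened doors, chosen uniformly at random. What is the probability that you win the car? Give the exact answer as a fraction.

7/16

Your original door holds the car with probability 1/8, so the other 7 collectively hold it with probability 7/8.
The host can always find 5 empty doors to open, so the reveals don't change that 7/8; it is now spread over the 2 remaining unopened doors.
P(win by switching) = (7/8) · (1/2) = 7/16.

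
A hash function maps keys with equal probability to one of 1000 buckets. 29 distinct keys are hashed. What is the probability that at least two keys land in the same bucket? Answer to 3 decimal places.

It's easier to compute the probability that all 29 are distinct.
P(all distinct) = 1000/1000 · 999/1000 · ··· · 972/1000 ≈ 0.664.
So the probability of at least one match is 1 − 0.664 = 0.336.

0.336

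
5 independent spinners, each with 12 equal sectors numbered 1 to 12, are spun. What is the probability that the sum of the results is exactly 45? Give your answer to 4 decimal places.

There are 12^5 = 248832 equally likely outcomes.
The number of ordered 5-tuples from {1,…,12} summing to 45 is 3701.
P(sum = 45) = 3701/248832 ≈ 0.0149.

0.0149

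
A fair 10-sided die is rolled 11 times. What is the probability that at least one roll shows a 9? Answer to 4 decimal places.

P(no roll shows a 9) = (9/10)^11 ≈ 0.3138.
P(at least one) = 1 − 0.3138 = 0.6862.

0.6862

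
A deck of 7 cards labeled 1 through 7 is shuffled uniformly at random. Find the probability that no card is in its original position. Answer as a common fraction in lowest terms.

This is the derangement probability: permutations of 7 with no fixed point.
D(7) = 7! · (1 − 1/1! + 1/2! − ··· + (−1)^7/7!) = 1854.
P = 1854/5040 = 103/280.

103/280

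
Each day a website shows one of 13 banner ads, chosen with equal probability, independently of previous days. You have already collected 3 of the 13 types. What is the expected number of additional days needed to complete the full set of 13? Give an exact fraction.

95953/2520

Starting from 3 distinct types, each trial gives a new one with probability (13−i)/13 when i types are held, so the wait for the next new type is 13/(13−i).
E = 13/10 + 13/9 + 13/8 + 13/7 + 13/6 + 13/5 + 13/4 + 13/3 + 13/2 + 13/1 = 95953/2520.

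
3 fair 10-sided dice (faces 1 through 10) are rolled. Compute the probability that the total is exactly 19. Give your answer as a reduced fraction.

69/1000

There are 10^3 = 1000 equally likely outcomes.
The number of ordered 3-tuples from {1,…,10} summing to 19 is 69.
P(sum = 19) = 69/1000.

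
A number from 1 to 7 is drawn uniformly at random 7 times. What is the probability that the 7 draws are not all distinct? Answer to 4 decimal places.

0.9939

P(all 7 different) = 7/7 · 6/7 · ··· · 1/7 ≈ 0.0061.
P(at least two equal) = 1 − 0.0061 = 0.9939.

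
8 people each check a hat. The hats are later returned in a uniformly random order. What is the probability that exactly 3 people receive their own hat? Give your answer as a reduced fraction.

11/180

Choose which 3 of the 8 are fixed: C(8,3) = 56 ways.
The remaining 5 must have no fixed point: D(5) = 44.
P = 56·44/40320 = 11/180.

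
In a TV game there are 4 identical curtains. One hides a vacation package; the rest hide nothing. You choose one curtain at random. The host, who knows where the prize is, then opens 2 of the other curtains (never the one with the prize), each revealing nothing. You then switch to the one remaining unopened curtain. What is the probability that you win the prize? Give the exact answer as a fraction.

3/4

Your original curtain holds the prize with probability 1/4, so the other 3 collectively hold it with probability 3/4.
The host can always find 2 empty curtains to open, so the reveals don't change that 3/4; it is now spread over the 1 remaining unopened curtain.
P(win by switching) = (3/4) · (1/1) = 3/4.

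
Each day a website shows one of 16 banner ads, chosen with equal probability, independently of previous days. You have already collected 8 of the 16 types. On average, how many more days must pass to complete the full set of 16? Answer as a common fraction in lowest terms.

Starting from 8 distinct types, each trial gives a new one with probability (16−i)/16 when i types are held, so the wait for the next new type is 16/(16−i).
E = 16/8 + 16/7 + 16/6 + 16/5 + 16/4 + 16/3 + 16/2 + 16/1 = 1522/35.

1522/35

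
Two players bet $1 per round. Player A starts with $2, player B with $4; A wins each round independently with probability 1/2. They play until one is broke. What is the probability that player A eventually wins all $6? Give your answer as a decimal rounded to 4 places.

With a fair step, P(i) = ½P(i−1) + ½P(i+1) with P(0)=0, P(6)=1 has the linear solution P(i) = i/6.
P(2) = 2/6 = 1/3 ≈ 0.3333.

0.3333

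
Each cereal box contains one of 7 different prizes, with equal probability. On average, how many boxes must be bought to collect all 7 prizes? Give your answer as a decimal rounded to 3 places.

18.150

After i distinct types are collected, each trial gives a new one with probability (7−i)/7, so the expected wait for the next new type is 7/(7−i).
E = 7/7 + 7/6 + 7/5 + 7/4 + 7/3 + 7/2 + 7/1 = 363/20 ≈ 18.150.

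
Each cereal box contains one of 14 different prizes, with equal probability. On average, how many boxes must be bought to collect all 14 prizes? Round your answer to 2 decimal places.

After i distinct types are collected, each trial gives a new one with probability (14−i)/14, so the expected wait for the next new type is 14/(14−i).
E = 14/14 + 14/13 + 14/12 + 14/11 + 14/10 + 14/9 + 14/8 + 14/7 + 14/6 + 14/5 + 14/4 + 14/3 + 14/2 + 14/1 = 1171733/25740 ≈ 45.52.

45.52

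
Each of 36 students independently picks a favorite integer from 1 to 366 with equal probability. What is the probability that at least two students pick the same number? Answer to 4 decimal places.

0.8313

It's easier to compute the probability that all 36 are distinct.
P(all distinct) = 366/366 · 365/366 · ··· · 331/366 ≈ 0.1687.
So the probability of at least one match is 1 − 0.1687 = 0.8313.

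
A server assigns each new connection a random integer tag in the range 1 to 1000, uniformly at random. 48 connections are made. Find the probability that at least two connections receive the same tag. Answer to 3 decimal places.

It's easier to compute the probability that all 48 are distinct.
P(all distinct) = 1000/1000 · 999/1000 · ··· · 953/1000 ≈ 0.318.
So the probability of at least one match is 1 − 0.318 = 0.682.

0.682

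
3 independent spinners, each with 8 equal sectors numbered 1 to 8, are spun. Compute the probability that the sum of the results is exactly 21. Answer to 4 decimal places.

There are 8^3 = 512 equally likely outcomes.
The number of ordered 3-tuples from {1,…,8} summing to 21 is 10.
P(sum = 21) = 10/512 = 5/256 ≈ 0.0195.

0.0195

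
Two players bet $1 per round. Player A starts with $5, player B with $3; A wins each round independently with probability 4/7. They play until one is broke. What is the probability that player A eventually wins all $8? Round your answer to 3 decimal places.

Let r = q/p = (3/7)/(4/7) = 3/4. The recurrence P(i) = p·P(i+1) + q·P(i−1) with P(0)=0, P(8)=1 gives P(i) = (1 − r^i)/(1 − r^8).
P(5) = (1 − (3/4)^5) / (1 − (3/4)^8) = 49984/58975 ≈ 0.848.

0.848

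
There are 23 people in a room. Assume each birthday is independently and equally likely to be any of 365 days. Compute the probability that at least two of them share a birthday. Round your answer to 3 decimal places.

It's easier to compute the probability that all 23 are distinct.
P(all distinct) = 365/365 · 364/365 · ··· · 343/365 ≈ 0.493.
So the probability of at least one match is 1 − 0.493 = 0.507.

0.507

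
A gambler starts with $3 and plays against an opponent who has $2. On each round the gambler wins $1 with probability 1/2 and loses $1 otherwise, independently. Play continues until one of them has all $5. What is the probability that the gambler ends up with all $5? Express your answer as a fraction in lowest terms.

3/5

With a fair step, P(i) = ½P(i−1) + ½P(i+1) with P(0)=0, P(5)=1 has the linear solution P(i) = i/5.
P(3) = 3/5.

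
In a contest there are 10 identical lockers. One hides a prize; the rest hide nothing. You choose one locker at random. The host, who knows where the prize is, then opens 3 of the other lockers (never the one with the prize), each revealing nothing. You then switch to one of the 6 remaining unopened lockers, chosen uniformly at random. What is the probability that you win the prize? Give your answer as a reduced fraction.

Your original locker holds the prize with probability 1/10, so the other 9 collectively hold it with probability 9/10.
The host can always find 3 empty lockers to open, so the reveals don't change that 9/10; it is now spread over the 6 remaining unopened lockers.
P(win by switching) = (9/10) · (1/6) = 3/20.

3/20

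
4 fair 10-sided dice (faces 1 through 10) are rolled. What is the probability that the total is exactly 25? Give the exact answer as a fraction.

There are 10^4 = 10000 equally likely outcomes.
The number of ordered 4-tuples from {1,…,10} summing to 25 is 592.
P(sum = 25) = 592/10000 = 37/625.

37/625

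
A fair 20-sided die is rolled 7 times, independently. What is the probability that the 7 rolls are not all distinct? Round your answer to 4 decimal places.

0.6948

P(all 7 different) = 20/20 · 19/20 · ··· · 14/20 ≈ 0.3052.
P(at least two equal) = 1 − 0.3052 = 0.6948.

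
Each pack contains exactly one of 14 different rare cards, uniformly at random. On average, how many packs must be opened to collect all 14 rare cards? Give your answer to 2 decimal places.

45.52

After i distinct types are collected, each trial gives a new one with probability (14−i)/14, so the expected wait for the next new type is 14/(14−i).
E = 14/14 + 14/13 + 14/12 + 14/11 + 14/10 + 14/9 + 14/8 + 14/7 + 14/6 + 14/5 + 14/4 + 14/3 + 14/2 + 14/1 = 1171733/25740 ≈ 45.52.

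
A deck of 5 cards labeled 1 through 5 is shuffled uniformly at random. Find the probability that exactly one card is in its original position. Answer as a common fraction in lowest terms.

Choose which one is fixed: C(5,1) = 5 ways.
The remaining 4 must have no fixed point: D(4) = 9.
P = 5·9/120 = 3/8.

3/8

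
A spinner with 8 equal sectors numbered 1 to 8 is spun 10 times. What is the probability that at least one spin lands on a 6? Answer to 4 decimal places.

P(no spin lands on a 6) = (7/8)^10 ≈ 0.2631.
P(at least one) = 1 − 0.2631 = 0.7369.

0.7369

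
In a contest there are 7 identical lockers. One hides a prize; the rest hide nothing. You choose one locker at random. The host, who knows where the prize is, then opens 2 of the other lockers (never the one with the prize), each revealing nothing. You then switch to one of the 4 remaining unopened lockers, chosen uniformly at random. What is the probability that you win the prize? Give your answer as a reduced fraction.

Your original locker holds the prize with probability 1/7, so the other 6 collectively hold it with probability 6/7.
The host can always find 2 empty lockers to open, so the reveals don't change that 6/7; it is now spread over the 4 remaining unopened lockers.
P(win by switching) = (6/7) · (1/4) = 3/14.

3/14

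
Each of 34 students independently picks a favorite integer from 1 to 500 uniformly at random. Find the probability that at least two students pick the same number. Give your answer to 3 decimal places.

It's easier to compute the probability that all 34 are distinct.
P(all distinct) = 500/500 · 499/500 · ··· · 467/500 ≈ 0.317.
So the probability of at least one match is 1 − 0.317 = 0.683.

0.683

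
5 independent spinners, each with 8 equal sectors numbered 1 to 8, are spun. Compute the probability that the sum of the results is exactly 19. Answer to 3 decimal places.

0.061

There are 8^5 = 32768 equally likely outcomes.
The number of ordered 5-tuples from {1,…,8} summing to 19 is 2010.
P(sum = 19) = 2010/32768 = 1005/16384 ≈ 0.061.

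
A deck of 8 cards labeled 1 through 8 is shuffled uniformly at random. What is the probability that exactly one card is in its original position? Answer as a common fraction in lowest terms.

103/280

Choose which one is fixed: C(8,1) = 8 ways.
The remaining 7 must have no fixed point: D(7) = 1854.
P = 8·1854/40320 = 103/280.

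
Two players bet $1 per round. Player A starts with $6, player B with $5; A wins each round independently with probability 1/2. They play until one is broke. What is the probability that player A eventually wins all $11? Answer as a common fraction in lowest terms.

6/11

With a fair step, P(i) = ½P(i−1) + ½P(i+1) with P(0)=0, P(11)=1 has the linear solution P(i) = i/11.
P(6) = 6/11.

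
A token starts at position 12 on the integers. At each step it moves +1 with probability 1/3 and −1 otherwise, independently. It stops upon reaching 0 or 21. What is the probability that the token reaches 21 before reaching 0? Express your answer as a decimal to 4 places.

0.0020

Let r = q/p = (2/3)/(1/3) = 2. The recurrence P(i) = p·P(i+1) + q·P(i−1) with P(0)=0, P(21)=1 gives P(i) = (1 − r^i)/(1 − r^21).
P(12) = (1 − (2)^12) / (1 − (2)^21) = 585/299593 ≈ 0.0020.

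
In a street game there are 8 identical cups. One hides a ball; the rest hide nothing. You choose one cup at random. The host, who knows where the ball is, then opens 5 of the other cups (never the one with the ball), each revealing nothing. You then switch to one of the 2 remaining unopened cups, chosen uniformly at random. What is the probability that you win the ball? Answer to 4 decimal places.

Your original cup holds the ball with probability 1/8, so the other 7 collectively hold it with probability 7/8.
The host can always find 5 empty cups to open, so the reveals don't change that 7/8; it is now spread over the 2 remaining unopened cups.
P(win by switching) = (7/8) · (1/2) = 7/16 ≈ 0.4375.

0.4375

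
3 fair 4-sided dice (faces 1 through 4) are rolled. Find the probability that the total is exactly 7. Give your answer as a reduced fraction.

3/16

There are 4^3 = 64 equally likely outcomes.
The number of ordered 3-tuples from {1,…,4} summing to 7 is 12.
P(sum = 7) = 12/64 = 3/16.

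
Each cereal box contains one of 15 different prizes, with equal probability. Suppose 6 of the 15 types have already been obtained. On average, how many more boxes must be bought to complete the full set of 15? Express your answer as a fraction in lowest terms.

Starting from 6 distinct types, each trial gives a new one with probability (15−i)/15 when i types are held, so the wait for the next new type is 15/(15−i).
E = 15/9 + 15/8 + 15/7 + 15/6 + 15/5 + 15/4 + 15/3 + 15/2 + 15/1 = 7129/168.

7129/168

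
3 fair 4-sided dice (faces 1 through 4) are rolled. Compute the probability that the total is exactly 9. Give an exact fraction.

There are 4^3 = 64 equally likely outcomes.
The number of ordered 3-tuples from {1,…,4} summing to 9 is 10.
P(sum = 9) = 10/64 = 5/32.

5/32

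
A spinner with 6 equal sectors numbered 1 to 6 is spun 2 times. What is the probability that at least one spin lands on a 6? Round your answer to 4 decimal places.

0.3056

P(no spin lands on a 6) = (5/6)^2 ≈ 0.6944.
P(at least one) = 1 − 0.6944 = 0.3056.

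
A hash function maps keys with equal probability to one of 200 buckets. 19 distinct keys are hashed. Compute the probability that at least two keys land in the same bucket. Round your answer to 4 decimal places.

It's easier to compute the probability that all 19 are distinct.
P(all distinct) = 200/200 · 199/200 · ··· · 182/200 ≈ 0.4137.
So the probability of at least one match is 1 − 0.4137 = 0.5863.

0.5863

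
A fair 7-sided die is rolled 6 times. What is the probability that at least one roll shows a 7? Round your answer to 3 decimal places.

0.603

P(no roll shows a 7) = (6/7)^6 ≈ 0.397.
P(at least one) = 1 − 0.397 = 0.603.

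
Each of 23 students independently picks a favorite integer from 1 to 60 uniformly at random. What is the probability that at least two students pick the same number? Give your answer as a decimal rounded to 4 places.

It's easier to compute the probability that all 23 are distinct.
P(all distinct) = 60/60 · 59/60 · ··· · 38/60 ≈ 0.0077.
So the probability of at least one match is 1 − 0.0077 = 0.9923.

0.9923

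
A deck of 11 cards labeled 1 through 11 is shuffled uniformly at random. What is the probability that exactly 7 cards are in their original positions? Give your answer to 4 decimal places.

Choose which 7 of the 11 are fixed: C(11,7) = 330 ways.
The remaining 4 must have no fixed point: D(4) = 9.
P = 330·9/39916800 = 1/13440 ≈ 0.0001.

0.0001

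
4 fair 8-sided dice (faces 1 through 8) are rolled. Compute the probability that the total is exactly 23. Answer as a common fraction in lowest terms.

51/1024

There are 8^4 = 4096 equally likely outcomes.
The number of ordered 4-tuples from {1,…,8} summing to 23 is 204.
P(sum = 23) = 204/4096 = 51/1024.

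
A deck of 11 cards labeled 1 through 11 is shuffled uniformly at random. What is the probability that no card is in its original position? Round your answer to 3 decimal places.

This is the derangement probability: permutations of 11 with no fixed point.
D(11) = 11! · (1 − 1/1! + 1/2! − ··· + (−1)^11/11!) = 14684570.
P = 14684570/39916800 = 1468457/3991680 ≈ 0.368.

0.368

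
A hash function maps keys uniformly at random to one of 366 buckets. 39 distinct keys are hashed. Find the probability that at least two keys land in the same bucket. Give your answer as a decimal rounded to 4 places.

It's easier to compute the probability that all 39 are distinct.
P(all distinct) = 366/366 · 365/366 · ··· · 328/366 ≈ 0.1225.
So the probability of at least one match is 1 − 0.1225 = 0.8775.

0.8775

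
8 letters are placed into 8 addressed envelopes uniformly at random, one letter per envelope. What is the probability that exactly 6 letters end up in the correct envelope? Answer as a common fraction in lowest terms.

1/1440

Choose which 6 of the 8 are fixed: C(8,6) = 28 ways.
The remaining 2 must have no fixed point: D(2) = 1.
P = 28·1/40320 = 1/1440.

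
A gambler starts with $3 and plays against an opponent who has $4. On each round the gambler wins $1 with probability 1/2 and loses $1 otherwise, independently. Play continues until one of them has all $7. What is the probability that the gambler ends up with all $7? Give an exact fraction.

With a fair step, P(i) = ½P(i−1) + ½P(i+1) with P(0)=0, P(7)=1 has the linear solution P(i) = i/7.
P(3) = 3/7.

3/7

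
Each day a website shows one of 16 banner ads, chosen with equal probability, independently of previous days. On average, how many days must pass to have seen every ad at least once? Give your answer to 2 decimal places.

54.09

After i distinct types are collected, each trial gives a new one with probability (16−i)/16, so the expected wait for the next new type is 16/(16−i).
E = 16/16 + 16/15 + 16/14 + 16/13 + 16/12 + 16/11 + 16/10 + 16/9 + 16/8 + 16/7 + 16/6 + 16/5 + 16/4 + 16/3 + 16/2 + 16/1 = 2436559/45045 ≈ 54.09.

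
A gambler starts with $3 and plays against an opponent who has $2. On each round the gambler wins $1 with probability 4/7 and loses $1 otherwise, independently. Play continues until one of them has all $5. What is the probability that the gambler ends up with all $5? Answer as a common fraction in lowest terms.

592/781

Let r = q/p = (3/7)/(4/7) = 3/4. The recurrence P(i) = p·P(i+1) + q·P(i−1) with P(0)=0, P(5)=1 gives P(i) = (1 − r^i)/(1 − r^5).
P(3) = (1 − (3/4)^3) / (1 − (3/4)^5) = 592/781.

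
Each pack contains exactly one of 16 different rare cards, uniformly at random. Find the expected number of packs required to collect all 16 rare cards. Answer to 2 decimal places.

After i distinct types are collected, each trial gives a new one with probability (16−i)/16, so the expected wait for the next new type is 16/(16−i).
E = 16/16 + 16/15 + 16/14 + 16/13 + 16/12 + 16/11 + 16/10 + 16/9 + 16/8 + 16/7 + 16/6 + 16/5 + 16/4 + 16/3 + 16/2 + 16/1 = 2436559/45045 ≈ 54.09.

54.09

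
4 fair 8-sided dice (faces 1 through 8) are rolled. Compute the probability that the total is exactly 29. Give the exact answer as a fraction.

There are 8^4 = 4096 equally likely outcomes.
The number of ordered 4-tuples from {1,…,8} summing to 29 is 20.
P(sum = 29) = 20/4096 = 5/1024.

5/1024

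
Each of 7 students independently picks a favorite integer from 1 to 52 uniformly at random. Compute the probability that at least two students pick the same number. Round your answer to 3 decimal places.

0.344

It's easier to compute the probability that all 7 are distinct.
P(all distinct) = 52/52 · 51/52 · ··· · 46/52 ≈ 0.656.
So the probability of at least one match is 1 − 0.656 = 0.344.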